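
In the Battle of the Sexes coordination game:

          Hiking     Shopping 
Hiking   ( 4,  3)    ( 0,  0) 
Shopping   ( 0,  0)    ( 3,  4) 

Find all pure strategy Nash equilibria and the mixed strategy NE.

Pure NE: (Hiking, Hiking) and (Shopping, Shopping); Mixed NE: p = 0.5714, q = 0.4286

Work:
Check pure NE:
(Hiking, Hiking): (4, 3) - no unilateral deviation beneficial
(Shopping, Shopping): (3, 4) - no unilateral deviation beneficial
Mixed NE: P1 plays Hiking with p = 0.5714, P2 plays Hiking with q = 0.4286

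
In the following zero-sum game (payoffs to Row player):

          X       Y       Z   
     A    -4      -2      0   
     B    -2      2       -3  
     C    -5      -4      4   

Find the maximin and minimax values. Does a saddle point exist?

Maximin = -3, Minimax = -2, Saddle: False

Work:
Row minimums: [-4, -3, -5] → maximin = -3
Column maximums: [-2, 2, 4] → minimax = -2
No saddle point (maximin ≠ minimax). Mixed strategy needed.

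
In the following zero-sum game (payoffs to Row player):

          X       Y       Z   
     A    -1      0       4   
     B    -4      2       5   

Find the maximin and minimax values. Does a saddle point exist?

Maximin = -1, Minimax = -1, Saddle: True

Work:
Row minimums: [-1, -4] → maximin = -1
Column maximums: [-1, 2, 5] → minimax = -1
Saddle point exists! Game value = -1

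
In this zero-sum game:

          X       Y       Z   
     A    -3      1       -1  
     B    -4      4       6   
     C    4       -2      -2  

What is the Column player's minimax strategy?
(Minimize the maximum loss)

Column should play X or Y (all achieve the minimum), value = 4

Work:
Column player minimizes Row's maximum payoff:
Column X: max payoff to Row = 4
Column Y: max payoff to Row = 4
Column Z: max payoff to Row = 6
Minimum is 4, achieved by columns X, Y (tied).
Each of X or Y is a minimax strategy.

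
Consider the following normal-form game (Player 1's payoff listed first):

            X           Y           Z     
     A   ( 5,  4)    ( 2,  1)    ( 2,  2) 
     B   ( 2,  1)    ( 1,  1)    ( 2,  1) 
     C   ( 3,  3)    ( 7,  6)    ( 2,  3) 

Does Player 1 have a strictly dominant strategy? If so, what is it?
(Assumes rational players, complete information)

No strictly dominant strategy exists for Player 1

Work:
A strategy strictly dominates another if it gives a strictly higher payoff against every opponent action. Compare each pair of P1's strategies column-by-column:
  A vs B: [5 vs 2, 2 vs 1, 2 vs 2] → A does not strictly dominate B (column Z: 2 ≤ 2)
  A vs C: [5 vs 3, 2 vs 7, 2 vs 2] → A does not strictly dominate C (column Y: 2 ≤ 7)
  B vs A: [2 vs 5, 1 vs 2, 2 vs 2] → B does not strictly dominate A (column X: 2 ≤ 5)
  B vs C: [2 vs 3, 1 vs 7, 2 vs 2] → B does not strictly dominate C (column X: 2 ≤ 3)
  C vs A: [3 vs 5, 7 vs 2, 2 vs 2] → C does not strictly dominate A (column X: 3 ≤ 5)
  C vs B: [3 vs 2, 7 vs 1, 2 vs 2] → C does not strictly dominate B (column Z: 2 ≤ 2)
No single strategy strictly dominates all others → no strictly dominant strategy.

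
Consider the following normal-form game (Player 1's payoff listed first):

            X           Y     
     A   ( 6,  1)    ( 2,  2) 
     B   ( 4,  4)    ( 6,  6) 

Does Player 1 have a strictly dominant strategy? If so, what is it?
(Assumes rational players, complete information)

No strictly dominant strategy exists for Player 1

Work:
A strategy strictly dominates another if it gives a strictly higher payoff against every opponent action. Compare each pair of P1's strategies column-by-column:
  A vs B: [6 vs 4, 2 vs 6] → A does not strictly dominate B (column Y: 2 ≤ 6)
  B vs A: [4 vs 6, 6 vs 2] → B does not strictly dominate A (column X: 4 ≤ 6)
No single strategy strictly dominates all others → no strictly dominant strategy.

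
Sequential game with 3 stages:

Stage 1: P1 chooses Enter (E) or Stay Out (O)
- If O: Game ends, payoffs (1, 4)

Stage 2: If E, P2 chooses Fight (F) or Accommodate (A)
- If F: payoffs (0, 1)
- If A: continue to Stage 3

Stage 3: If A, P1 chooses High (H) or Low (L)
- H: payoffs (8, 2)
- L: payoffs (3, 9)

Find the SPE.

SPE: (E, A, H); Outcome (8, 2)

Work:
Stage 3: P1 chooses H (8 vs 3)
Stage 2: P2: F->1, A->2 (anticipating H). Choose A
Stage 1: P1: O->1, E->8 (anticipating A, H). Choose E
SPE path: E -> A -> H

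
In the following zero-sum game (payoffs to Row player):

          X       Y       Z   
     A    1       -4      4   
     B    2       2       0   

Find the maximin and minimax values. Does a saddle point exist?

Maximin = 0, Minimax = 2, Saddle: False

Work:
Row minimums: [-4, 0] → maximin = 0
Column maximums: [2, 2, 4] → minimax = 2
No saddle point (maximin ≠ minimax). Mixed strategy needed.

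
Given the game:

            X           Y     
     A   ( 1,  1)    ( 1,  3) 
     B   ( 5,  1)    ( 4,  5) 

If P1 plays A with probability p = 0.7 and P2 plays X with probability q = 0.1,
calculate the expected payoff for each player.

E[P1] = 1.93, E[P2] = 3.34

Work:
E[P1] = p·q·π₁(A,X) + p·(1-q)·π₁(A,Y) + (1-p)·q·π₁(B,X) + (1-p)·(1-q)·π₁(B,Y)
= 0.7·0.1·1 + 0.7·0.9·1 + 0.3·0.1·5 + 0.3·0.9·4
= 1.93

E[P2] = 3.34 (similar calculation)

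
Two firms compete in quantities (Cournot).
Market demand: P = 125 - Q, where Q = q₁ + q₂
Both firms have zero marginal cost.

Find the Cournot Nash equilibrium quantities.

q₁* = q₂* = 41.67; P* = 41.67

Work:
Profit: π_i = P·q_i = (a - q_i - q_j)·q_i
FOC: ∂π_i/∂q_i = a - 2q_i - q_j = 0
Reaction function: q_i = (125 - q_j)/2
Symmetry: q* = 125/3 = 41.67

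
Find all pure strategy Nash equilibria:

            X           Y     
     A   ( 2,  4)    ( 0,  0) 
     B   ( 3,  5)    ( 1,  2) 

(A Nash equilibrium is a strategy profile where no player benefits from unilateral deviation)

Nash equilibrium: (B, X)

Work:
Best responses:
  P1 vs X: payoffs [2, 3] → best response B (payoff 3)
  P1 vs Y: payoffs [0, 1] → best response B (payoff 1)
  P2 vs A: payoffs [4, 0] → best response X (payoff 4)
  P2 vs B: payoffs [5, 2] → best response X (payoff 5)
Mutual best responses: (B,X) → Nash equilibria.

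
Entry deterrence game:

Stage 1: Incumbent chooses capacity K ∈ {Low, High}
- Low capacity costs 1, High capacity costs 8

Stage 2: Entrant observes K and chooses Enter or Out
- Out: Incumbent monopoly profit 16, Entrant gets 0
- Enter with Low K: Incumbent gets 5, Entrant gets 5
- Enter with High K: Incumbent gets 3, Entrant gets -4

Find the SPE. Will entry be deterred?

SPE: (High, Enter|Low, Out|High); Entry deterred. Incumbent net profit = 8

Work:
After Low K: Entrant enters (5 > 0)
After High K: Entrant stays out (-4 < 0)
Incumbent: Low → 5−1=4, High → 16−8=8
Incumbent chooses High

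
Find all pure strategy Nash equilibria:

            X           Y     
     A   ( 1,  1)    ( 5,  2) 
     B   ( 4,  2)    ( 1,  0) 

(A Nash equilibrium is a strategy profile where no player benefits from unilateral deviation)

Nash equilibrium: (A, Y), (B, X)

Work:
Best responses:
  P1 vs X: payoffs [1, 4] → best response B (payoff 4)
  P1 vs Y: payoffs [5, 1] → best response A (payoff 5)
  P2 vs A: payoffs [1, 2] → best response Y (payoff 2)
  P2 vs B: payoffs [2, 0] → best response X (payoff 2)
Mutual best responses: (A,Y), (B,X) → Nash equilibria.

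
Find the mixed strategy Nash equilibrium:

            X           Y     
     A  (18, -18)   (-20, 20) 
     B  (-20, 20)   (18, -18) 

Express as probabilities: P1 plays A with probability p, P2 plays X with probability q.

p = 0.5, q = 0.5

Work:
Find probabilities that make opponent indifferent:
P2 chooses q to make P1 indifferent between A and B
P1 chooses p to make P2 indifferent between X and Y
Mixed NE: P1 plays (A: 0.5, B: 0.5), P2 plays (X: 0.5, Y: 0.5)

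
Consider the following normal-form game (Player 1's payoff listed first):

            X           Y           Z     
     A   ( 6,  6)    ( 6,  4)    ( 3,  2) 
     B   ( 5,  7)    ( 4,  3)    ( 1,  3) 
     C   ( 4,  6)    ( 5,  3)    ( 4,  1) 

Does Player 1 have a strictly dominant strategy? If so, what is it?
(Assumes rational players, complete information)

No strictly dominant strategy exists for Player 1

Work:
A strategy strictly dominates another if it gives a strictly higher payoff against every opponent action. Compare each pair of P1's strategies column-by-column:
  A vs B: [6 vs 5, 6 vs 4, 3 vs 1] → A strictly dominates B
  A vs C: [6 vs 4, 6 vs 5, 3 vs 4] → A does not strictly dominate C (column Z: 3 ≤ 4)
  B vs A: [5 vs 6, 4 vs 6, 1 vs 3] → B does not strictly dominate A (column X: 5 ≤ 6)
  B vs C: [5 vs 4, 4 vs 5, 1 vs 4] → B does not strictly dominate C (column Y: 4 ≤ 5)
  C vs A: [4 vs 6, 5 vs 6, 4 vs 3] → C does not strictly dominate A (column X: 4 ≤ 6)
  C vs B: [4 vs 5, 5 vs 4, 4 vs 1] → C does not strictly dominate B (column X: 4 ≤ 5)
No single strategy strictly dominates all others → no strictly dominant strategy.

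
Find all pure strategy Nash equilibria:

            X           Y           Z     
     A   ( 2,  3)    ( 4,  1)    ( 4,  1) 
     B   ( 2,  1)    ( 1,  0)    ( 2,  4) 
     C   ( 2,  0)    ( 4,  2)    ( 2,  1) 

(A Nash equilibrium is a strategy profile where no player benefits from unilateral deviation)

Nash equilibrium: (A, X), (C, Y)

Work:
Best responses:
  P1 vs X: payoffs [2, 2, 2] → best response A/B/C (payoff 2)
  P1 vs Y: payoffs [4, 1, 4] → best response A/C (payoff 4)
  P1 vs Z: payoffs [4, 2, 2] → best response A (payoff 4)
  P2 vs A: payoffs [3, 1, 1] → best response X (payoff 3)
  P2 vs B: payoffs [1, 0, 4] → best response Z (payoff 4)
  P2 vs C: payoffs [0, 2, 1] → best response Y (payoff 2)
Mutual best responses: (A,X), (C,Y) → Nash equilibria.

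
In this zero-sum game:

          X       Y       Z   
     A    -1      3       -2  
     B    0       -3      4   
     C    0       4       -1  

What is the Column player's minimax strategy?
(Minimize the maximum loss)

Column should play X, value = 0

Work:
Column player minimizes Row's maximum payoff:
Column X: max payoff to Row = 0
Column Y: max payoff to Row = 4
Column Z: max payoff to Row = 4
Minimum is 0, achieved by column X.
Minimax strategy: X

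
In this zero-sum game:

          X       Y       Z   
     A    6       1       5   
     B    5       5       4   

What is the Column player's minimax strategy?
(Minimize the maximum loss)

Column should play Y or Z (all achieve the minimum), value = 5

Work:
Column player minimizes Row's maximum payoff:
Column X: max payoff to Row = 6
Column Y: max payoff to Row = 5
Column Z: max payoff to Row = 5
Minimum is 5, achieved by columns Y, Z (tied).
Each of Y or Z is a minimax strategy.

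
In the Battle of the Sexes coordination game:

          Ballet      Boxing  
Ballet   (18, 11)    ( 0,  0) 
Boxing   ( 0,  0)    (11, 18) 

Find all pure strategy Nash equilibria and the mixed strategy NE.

Pure NE: (Ballet, Ballet) and (Boxing, Boxing); Mixed NE: p = 0.6207, q = 0.3793

Work:
Check pure NE:
(Ballet, Ballet): (18, 11) - no unilateral deviation beneficial
(Boxing, Boxing): (11, 18) - no unilateral deviation beneficial
Mixed NE: P1 plays Ballet with p = 0.6207, P2 plays Ballet with q = 0.3793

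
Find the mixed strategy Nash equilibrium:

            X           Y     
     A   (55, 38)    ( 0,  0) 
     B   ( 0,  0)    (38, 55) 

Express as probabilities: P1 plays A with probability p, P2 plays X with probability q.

p = 0.5914, q = 0.4086

Work:
Find probabilities that make opponent indifferent:
P2 chooses q to make P1 indifferent between A and B
P1 chooses p to make P2 indifferent between X and Y
Mixed NE: P1 plays (A: 0.5914, B: 0.4086), P2 plays (X: 0.4086, Y: 0.5914)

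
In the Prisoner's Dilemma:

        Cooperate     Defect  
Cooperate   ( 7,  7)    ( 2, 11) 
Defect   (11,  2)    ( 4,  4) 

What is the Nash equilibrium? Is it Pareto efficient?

(Defect, Defect) is NE; not Pareto efficient

Work:
Defect dominates Cooperate for both players:
If P2 cooperates: Defect (11) > Cooperate (7)
If P2 defects: Defect (4) > Cooperate (2)
NE: (Defect, Defect) with payoff (4, 4)
But (Cooperate, Cooperate) = (7, 7) Pareto dominates (4, 4)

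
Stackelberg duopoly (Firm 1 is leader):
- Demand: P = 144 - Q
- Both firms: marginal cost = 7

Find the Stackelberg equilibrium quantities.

q₁* (leader) = 68.5, q₂* (follower) = 34.25

Work:
Follower's reaction: q₂ = (a - c - q₁)/2
Leader substitutes: π₁ = q₁·(a - q₁ - (a-c-q₁)/2 - c)
FOC: q₁* = (144 - 7)/2 = 68.50
Then: q₂* = (144 - 7 - 68.5)/2 = 34.25
Leader has first-mover advantage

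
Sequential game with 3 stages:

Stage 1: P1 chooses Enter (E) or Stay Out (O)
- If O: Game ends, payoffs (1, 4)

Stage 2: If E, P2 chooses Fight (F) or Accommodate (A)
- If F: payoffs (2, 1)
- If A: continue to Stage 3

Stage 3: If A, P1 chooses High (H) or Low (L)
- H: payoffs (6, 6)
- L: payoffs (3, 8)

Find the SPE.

SPE: (E, A, H); Outcome (6, 6)

Work:
Stage 3: P1 chooses H (6 vs 3)
Stage 2: P2: F->1, A->6 (anticipating H). Choose A
Stage 1: P1: O->1, E->6 (anticipating A, H). Choose E
SPE path: E -> A -> H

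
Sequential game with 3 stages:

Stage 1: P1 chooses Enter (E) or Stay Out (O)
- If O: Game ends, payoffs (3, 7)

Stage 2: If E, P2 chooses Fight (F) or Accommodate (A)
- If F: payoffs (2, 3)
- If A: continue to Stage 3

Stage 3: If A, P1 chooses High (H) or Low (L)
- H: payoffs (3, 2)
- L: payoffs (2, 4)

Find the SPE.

SPE: (O, F, H); Outcome (3, 7)

Work:
Stage 3: P1 chooses H (3 vs 2)
Stage 2: P2: F->3, A->2 (anticipating H). Choose F
Stage 1: P1: O->3, E->2 (anticipating F, H). Choose O
SPE path: O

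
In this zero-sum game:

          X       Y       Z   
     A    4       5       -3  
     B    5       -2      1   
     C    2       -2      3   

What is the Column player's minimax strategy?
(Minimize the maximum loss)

Column should play Z, value = 3

Work:
Column player minimizes Row's maximum payoff:
Column X: max payoff to Row = 5
Column Y: max payoff to Row = 5
Column Z: max payoff to Row = 3
Minimum is 3, achieved by column Z.
Minimax strategy: Z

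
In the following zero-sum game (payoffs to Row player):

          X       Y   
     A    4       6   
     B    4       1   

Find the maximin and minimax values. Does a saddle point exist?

Maximin = 4, Minimax = 4, Saddle: True

Work:
Row minimums: [4, 1] → maximin = 4
Column maximums: [4, 6] → minimax = 4
Saddle point exists! Game value = 4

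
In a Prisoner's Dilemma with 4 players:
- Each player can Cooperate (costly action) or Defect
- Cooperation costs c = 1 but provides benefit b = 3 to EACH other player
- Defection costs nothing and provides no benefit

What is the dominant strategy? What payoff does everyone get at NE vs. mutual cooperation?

Dominant: Defect; NE payoff = 0; Coop payoff = 8

Work:
Defect dominates (saves cost c = 1, benefit to others is external)
NE: All defect → everyone gets 0
If all cooperate: each receives (3)×3 - 1 = 8
Social dilemma: 8 > 0 but NE gives 0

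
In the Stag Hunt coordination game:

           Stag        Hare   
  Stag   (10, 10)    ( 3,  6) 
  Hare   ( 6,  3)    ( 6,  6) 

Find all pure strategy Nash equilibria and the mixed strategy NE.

Pure NE: (Stag, Stag) and (Hare, Hare); Mixed NE: p = 0.4286, q = 0.4286

Work:
Check pure NE:
(Stag, Stag): (10, 10) - no unilateral deviation beneficial
(Hare, Hare): (6, 6) - no unilateral deviation beneficial
Mixed NE: P1 plays Stag with p = 0.4286, P2 plays Stag with q = 0.4286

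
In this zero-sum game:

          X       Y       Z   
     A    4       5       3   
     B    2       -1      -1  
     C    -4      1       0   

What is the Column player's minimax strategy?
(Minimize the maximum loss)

Column should play Z, value = 3

Work:
Column player minimizes Row's maximum payoff:
Column X: max payoff to Row = 4
Column Y: max payoff to Row = 5
Column Z: max payoff to Row = 3
Minimum is 3, achieved by column Z.
Minimax strategy: Z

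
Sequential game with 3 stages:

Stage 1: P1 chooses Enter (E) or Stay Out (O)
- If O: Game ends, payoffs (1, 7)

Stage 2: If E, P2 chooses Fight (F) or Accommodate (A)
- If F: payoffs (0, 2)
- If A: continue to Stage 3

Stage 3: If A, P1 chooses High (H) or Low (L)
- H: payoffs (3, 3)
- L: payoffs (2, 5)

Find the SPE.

SPE: (E, A, H); Outcome (3, 3)

Work:
Stage 3: P1 chooses H (3 vs 2)
Stage 2: P2: F->2, A->3 (anticipating H). Choose A
Stage 1: P1: O->1, E->3 (anticipating A, H). Choose E
SPE path: E -> A -> H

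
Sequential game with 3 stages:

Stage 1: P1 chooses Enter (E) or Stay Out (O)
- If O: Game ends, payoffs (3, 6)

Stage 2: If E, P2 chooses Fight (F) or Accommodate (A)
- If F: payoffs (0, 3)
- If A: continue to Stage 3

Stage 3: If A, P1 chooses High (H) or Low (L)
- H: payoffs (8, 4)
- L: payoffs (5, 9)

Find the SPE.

SPE: (E, A, H); Outcome (8, 4)

Work:
Stage 3: P1 chooses H (8 vs 5)
Stage 2: P2: F->3, A->4 (anticipating H). Choose A
Stage 1: P1: O->3, E->8 (anticipating A, H). Choose E
SPE path: E -> A -> H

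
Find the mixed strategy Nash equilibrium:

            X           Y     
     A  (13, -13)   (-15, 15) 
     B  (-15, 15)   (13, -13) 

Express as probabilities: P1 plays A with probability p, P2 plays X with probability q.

p = 0.5, q = 0.5

Work:
Find probabilities that make opponent indifferent:
P2 chooses q to make P1 indifferent between A and B
P1 chooses p to make P2 indifferent between X and Y
Mixed NE: P1 plays (A: 0.5, B: 0.5), P2 plays (X: 0.5, Y: 0.5)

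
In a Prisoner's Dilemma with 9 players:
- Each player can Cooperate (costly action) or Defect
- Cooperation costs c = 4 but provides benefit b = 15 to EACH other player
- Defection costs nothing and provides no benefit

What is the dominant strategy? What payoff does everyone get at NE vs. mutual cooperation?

Dominant: Defect; NE payoff = 0; Coop payoff = 116

Work:
Defect dominates (saves cost c = 4, benefit to others is external)
NE: All defect → everyone gets 0
If all cooperate: each receives (8)×15 - 4 = 116
Social dilemma: 116 > 0 but NE gives 0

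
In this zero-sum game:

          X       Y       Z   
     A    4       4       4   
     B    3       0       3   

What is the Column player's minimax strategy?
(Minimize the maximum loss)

Column should play X or Y or Z (all achieve the minimum), value = 4

Work:
Column player minimizes Row's maximum payoff:
Column X: max payoff to Row = 4
Column Y: max payoff to Row = 4
Column Z: max payoff to Row = 4
Minimum is 4, achieved by columns X, Y, Z (tied).
Each of X or Y or Z is a minimax strategy.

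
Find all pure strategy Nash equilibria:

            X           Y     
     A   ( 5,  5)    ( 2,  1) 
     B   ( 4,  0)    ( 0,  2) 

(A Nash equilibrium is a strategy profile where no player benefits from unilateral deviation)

Nash equilibrium: (A, X)

Work:
Best responses:
  P1 vs X: payoffs [5, 4] → best response A (payoff 5)
  P1 vs Y: payoffs [2, 0] → best response A (payoff 2)
  P2 vs A: payoffs [5, 1] → best response X (payoff 5)
  P2 vs B: payoffs [0, 2] → best response Y (payoff 2)
Mutual best responses: (A,X) → Nash equilibria.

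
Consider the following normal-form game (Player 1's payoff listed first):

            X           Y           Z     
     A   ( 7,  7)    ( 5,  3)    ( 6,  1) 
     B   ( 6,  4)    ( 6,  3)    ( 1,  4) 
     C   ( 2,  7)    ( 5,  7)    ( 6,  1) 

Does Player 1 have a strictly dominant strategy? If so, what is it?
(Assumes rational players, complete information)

No strictly dominant strategy exists for Player 1

Work:
A strategy strictly dominates another if it gives a strictly higher payoff against every opponent action. Compare each pair of P1's strategies column-by-column:
  A vs B: [7 vs 6, 5 vs 6, 6 vs 1] → A does not strictly dominate B (column Y: 5 ≤ 6)
  A vs C: [7 vs 2, 5 vs 5, 6 vs 6] → A does not strictly dominate C (column Y: 5 ≤ 5)
  B vs A: [6 vs 7, 6 vs 5, 1 vs 6] → B does not strictly dominate A (column X: 6 ≤ 7)
  B vs C: [6 vs 2, 6 vs 5, 1 vs 6] → B does not strictly dominate C (column Z: 1 ≤ 6)
  C vs A: [2 vs 7, 5 vs 5, 6 vs 6] → C does not strictly dominate A (column X: 2 ≤ 7)
  C vs B: [2 vs 6, 5 vs 6, 6 vs 1] → C does not strictly dominate B (column X: 2 ≤ 6)
No single strategy strictly dominates all others → no strictly dominant strategy.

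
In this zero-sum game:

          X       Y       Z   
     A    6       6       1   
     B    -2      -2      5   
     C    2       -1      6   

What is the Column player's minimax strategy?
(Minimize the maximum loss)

Column should play X or Y or Z (all achieve the minimum), value = 6

Work:
Column player minimizes Row's maximum payoff:
Column X: max payoff to Row = 6
Column Y: max payoff to Row = 6
Column Z: max payoff to Row = 6
Minimum is 6, achieved by columns X, Y, Z (tied).
Each of X or Y or Z is a minimax strategy.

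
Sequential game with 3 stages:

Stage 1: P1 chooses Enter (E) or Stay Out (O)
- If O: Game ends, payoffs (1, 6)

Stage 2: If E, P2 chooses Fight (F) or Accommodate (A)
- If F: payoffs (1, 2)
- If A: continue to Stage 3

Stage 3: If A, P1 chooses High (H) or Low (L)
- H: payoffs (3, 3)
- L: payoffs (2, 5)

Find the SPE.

SPE: (E, A, H); Outcome (3, 3)

Work:
Stage 3: P1 chooses H (3 vs 2)
Stage 2: P2: F->2, A->3 (anticipating H). Choose A
Stage 1: P1: O->1, E->3 (anticipating A, H). Choose E
SPE path: E -> A -> H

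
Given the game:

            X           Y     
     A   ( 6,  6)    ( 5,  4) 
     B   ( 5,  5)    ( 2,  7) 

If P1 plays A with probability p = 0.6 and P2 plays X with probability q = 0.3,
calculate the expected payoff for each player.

E[P1] = 4.34, E[P2] = 5.32

Work:
E[P1] = p·q·π₁(A,X) + p·(1-q)·π₁(A,Y) + (1-p)·q·π₁(B,X) + (1-p)·(1-q)·π₁(B,Y)
= 0.6·0.3·6 + 0.6·0.7·5 + 0.4·0.3·5 + 0.4·0.7·2
= 4.34

E[P2] = 5.32 (similar calculation)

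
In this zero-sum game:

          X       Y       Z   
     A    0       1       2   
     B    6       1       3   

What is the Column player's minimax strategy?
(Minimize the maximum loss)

Column should play Y, value = 1

Work:
Column player minimizes Row's maximum payoff:
Column X: max payoff to Row = 6
Column Y: max payoff to Row = 1
Column Z: max payoff to Row = 3
Minimum is 1, achieved by column Y.
Minimax strategy: Y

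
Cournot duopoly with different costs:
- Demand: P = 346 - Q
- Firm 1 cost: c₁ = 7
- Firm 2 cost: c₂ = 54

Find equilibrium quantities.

q₁* = 128.67, q₂* = 81.67

Work:
Reaction: q₁ = (346 - 7 - q₂)/2
Reaction: q₂ = (346 - 54 - q₁)/2
Solve simultaneously:
q₁* = (346 - 2×7 + 54)/3 = 128.67
q₂* = (346 - 2×54 + 7)/3 = 81.67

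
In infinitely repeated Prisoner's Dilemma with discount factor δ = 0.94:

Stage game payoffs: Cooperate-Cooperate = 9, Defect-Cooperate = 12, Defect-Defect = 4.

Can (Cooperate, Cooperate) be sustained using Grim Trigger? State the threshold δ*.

δ* = 0.375; since δ = 0.94 ≥ 0.375, cooperation can be sustained

Work:
For Grim Trigger:
Cooperate forever: 9/(1-δ)
Defect then punished: 12 + 4·δ/(1-δ)
Need: 9/(1-δ) ≥ 12 + 4·δ/(1-δ)
Solving: δ ≥ (T-R)/(T-P) = (12-9)/(12-4) = 0.375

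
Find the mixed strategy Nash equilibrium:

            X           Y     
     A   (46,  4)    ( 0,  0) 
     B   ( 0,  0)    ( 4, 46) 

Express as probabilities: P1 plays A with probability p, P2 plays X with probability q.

p = 0.92, q = 0.08

Work:
Find probabilities that make opponent indifferent:
P2 chooses q to make P1 indifferent between A and B
P1 chooses p to make P2 indifferent between X and Y
Mixed NE: P1 plays (A: 0.92, B: 0.08), P2 plays (X: 0.08, Y: 0.92)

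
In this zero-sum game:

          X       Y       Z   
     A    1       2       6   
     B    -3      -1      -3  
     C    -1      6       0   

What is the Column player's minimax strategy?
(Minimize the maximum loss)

Column should play X, value = 1

Work:
Column player minimizes Row's maximum payoff:
Column X: max payoff to Row = 1
Column Y: max payoff to Row = 6
Column Z: max payoff to Row = 6
Minimum is 1, achieved by column X.
Minimax strategy: X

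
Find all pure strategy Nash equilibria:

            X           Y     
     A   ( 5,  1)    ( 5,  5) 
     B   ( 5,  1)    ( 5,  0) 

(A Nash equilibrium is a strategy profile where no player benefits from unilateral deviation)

Nash equilibrium: (A, Y), (B, X)

Work:
Best responses:
  P1 vs X: payoffs [5, 5] → best response A/B (payoff 5)
  P1 vs Y: payoffs [5, 5] → best response A/B (payoff 5)
  P2 vs A: payoffs [1, 5] → best response Y (payoff 5)
  P2 vs B: payoffs [1, 0] → best response X (payoff 1)
Mutual best responses: (A,Y), (B,X) → Nash equilibria.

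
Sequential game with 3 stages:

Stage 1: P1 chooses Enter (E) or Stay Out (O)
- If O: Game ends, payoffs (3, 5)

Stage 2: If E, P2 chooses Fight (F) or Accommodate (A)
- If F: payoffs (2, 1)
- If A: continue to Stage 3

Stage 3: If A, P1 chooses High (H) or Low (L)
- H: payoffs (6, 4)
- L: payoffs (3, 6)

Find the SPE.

SPE: (E, A, H); Outcome (6, 4)

Work:
Stage 3: P1 chooses H (6 vs 3)
Stage 2: P2: F->1, A->4 (anticipating H). Choose A
Stage 1: P1: O->3, E->6 (anticipating A, H). Choose E
SPE path: E -> A -> H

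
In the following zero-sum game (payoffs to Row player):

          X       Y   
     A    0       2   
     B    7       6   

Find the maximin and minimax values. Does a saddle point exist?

Maximin = 6, Minimax = 6, Saddle: True

Work:
Row minimums: [0, 6] → maximin = 6
Column maximums: [7, 6] → minimax = 6
Saddle point exists! Game value = 6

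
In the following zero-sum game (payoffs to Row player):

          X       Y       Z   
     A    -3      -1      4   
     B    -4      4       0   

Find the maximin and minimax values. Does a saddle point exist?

Maximin = -3, Minimax = -3, Saddle: True

Work:
Row minimums: [-3, -4] → maximin = -3
Column maximums: [-3, 4, 4] → minimax = -3
Saddle point exists! Game value = -3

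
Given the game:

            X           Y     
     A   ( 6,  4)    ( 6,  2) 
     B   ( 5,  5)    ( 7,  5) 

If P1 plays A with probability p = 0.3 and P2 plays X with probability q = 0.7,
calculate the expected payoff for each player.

E[P1] = 5.72, E[P2] = 4.52

Work:
E[P1] = p·q·π₁(A,X) + p·(1-q)·π₁(A,Y) + (1-p)·q·π₁(B,X) + (1-p)·(1-q)·π₁(B,Y)
= 0.3·0.7·6 + 0.3·0.3·6 + 0.7·0.7·5 + 0.7·0.3·7
= 5.72

E[P2] = 4.52 (similar calculation)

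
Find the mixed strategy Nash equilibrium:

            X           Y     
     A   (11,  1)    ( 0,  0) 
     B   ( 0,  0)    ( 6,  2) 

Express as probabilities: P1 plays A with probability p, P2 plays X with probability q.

p = 0.6667, q = 0.3529

Work:
Find probabilities that make opponent indifferent:
P2 chooses q to make P1 indifferent between A and B
P1 chooses p to make P2 indifferent between X and Y
Mixed NE: P1 plays (A: 0.6667, B: 0.3333), P2 plays (X: 0.3529, Y: 0.6471)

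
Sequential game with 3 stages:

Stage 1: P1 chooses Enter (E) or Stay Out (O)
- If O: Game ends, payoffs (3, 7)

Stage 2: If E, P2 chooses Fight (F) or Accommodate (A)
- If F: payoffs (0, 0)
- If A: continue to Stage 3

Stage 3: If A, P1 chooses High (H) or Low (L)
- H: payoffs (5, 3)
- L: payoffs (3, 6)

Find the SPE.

SPE: (E, A, H); Outcome (5, 3)

Work:
Stage 3: P1 chooses H (5 vs 3)
Stage 2: P2: F->0, A->3 (anticipating H). Choose A
Stage 1: P1: O->3, E->5 (anticipating A, H). Choose E
SPE path: E -> A -> H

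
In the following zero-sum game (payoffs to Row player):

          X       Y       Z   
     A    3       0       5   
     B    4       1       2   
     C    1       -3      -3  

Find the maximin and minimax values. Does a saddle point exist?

Maximin = 1, Minimax = 1, Saddle: True

Work:
Row minimums: [0, 1, -3] → maximin = 1
Column maximums: [4, 1, 5] → minimax = 1
Saddle point exists! Game value = 1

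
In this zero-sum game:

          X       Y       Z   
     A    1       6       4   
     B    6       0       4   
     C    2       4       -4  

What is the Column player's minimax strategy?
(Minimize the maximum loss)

Column should play Z, value = 4

Work:
Column player minimizes Row's maximum payoff:
Column X: max payoff to Row = 6
Column Y: max payoff to Row = 6
Column Z: max payoff to Row = 4
Minimum is 4, achieved by column Z.
Minimax strategy: Z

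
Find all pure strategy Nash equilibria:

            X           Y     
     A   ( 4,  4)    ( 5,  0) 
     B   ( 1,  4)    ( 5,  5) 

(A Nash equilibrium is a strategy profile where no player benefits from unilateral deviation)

Nash equilibrium: (A, X), (B, Y)

Work:
Best responses:
  P1 vs X: payoffs [4, 1] → best response A (payoff 4)
  P1 vs Y: payoffs [5, 5] → best response A/B (payoff 5)
  P2 vs A: payoffs [4, 0] → best response X (payoff 4)
  P2 vs B: payoffs [4, 5] → best response Y (payoff 5)
Mutual best responses: (A,X), (B,Y) → Nash equilibria.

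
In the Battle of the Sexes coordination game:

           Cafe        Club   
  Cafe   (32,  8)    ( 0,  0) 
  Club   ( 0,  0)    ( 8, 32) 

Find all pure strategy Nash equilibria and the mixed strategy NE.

Pure NE: (Cafe, Cafe) and (Club, Club); Mixed NE: p = 0.8, q = 0.2

Work:
Check pure NE:
(Cafe, Cafe): (32, 8) - no unilateral deviation beneficial
(Club, Club): (8, 32) - no unilateral deviation beneficial
Mixed NE: P1 plays Cafe with p = 0.8, P2 plays Cafe with q = 0.2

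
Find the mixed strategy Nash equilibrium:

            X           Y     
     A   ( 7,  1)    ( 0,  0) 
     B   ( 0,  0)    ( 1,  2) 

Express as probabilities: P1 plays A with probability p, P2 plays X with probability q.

p = 0.6667, q = 0.125

Work:
Find probabilities that make opponent indifferent:
P2 chooses q to make P1 indifferent between A and B
P1 chooses p to make P2 indifferent between X and Y
Mixed NE: P1 plays (A: 0.6667, B: 0.3333), P2 plays (X: 0.125, Y: 0.875)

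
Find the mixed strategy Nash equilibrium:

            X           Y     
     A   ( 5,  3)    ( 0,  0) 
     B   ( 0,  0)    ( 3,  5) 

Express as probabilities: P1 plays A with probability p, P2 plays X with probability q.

p = 0.625, q = 0.375

Work:
Find probabilities that make opponent indifferent:
P2 chooses q to make P1 indifferent between A and B
P1 chooses p to make P2 indifferent between X and Y
Mixed NE: P1 plays (A: 0.625, B: 0.375), P2 plays (X: 0.375, Y: 0.625)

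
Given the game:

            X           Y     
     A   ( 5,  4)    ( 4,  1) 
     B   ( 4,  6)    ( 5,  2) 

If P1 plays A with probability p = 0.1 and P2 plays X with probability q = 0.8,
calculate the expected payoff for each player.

E[P1] = 4.26, E[P2] = 5.02

Work:
E[P1] = p·q·π₁(A,X) + p·(1-q)·π₁(A,Y) + (1-p)·q·π₁(B,X) + (1-p)·(1-q)·π₁(B,Y)
= 0.1·0.8·5 + 0.1·0.2·4 + 0.9·0.8·4 + 0.9·0.2·5
= 4.26

E[P2] = 5.02 (similar calculation)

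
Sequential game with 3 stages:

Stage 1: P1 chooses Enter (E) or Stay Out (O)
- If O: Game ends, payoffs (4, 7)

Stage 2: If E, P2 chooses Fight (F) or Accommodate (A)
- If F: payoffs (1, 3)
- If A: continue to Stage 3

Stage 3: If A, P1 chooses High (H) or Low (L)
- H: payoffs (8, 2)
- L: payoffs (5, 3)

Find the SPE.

SPE: (O, F, H); Outcome (4, 7)

Work:
Stage 3: P1 chooses H (8 vs 5)
Stage 2: P2: F->3, A->2 (anticipating H). Choose F
Stage 1: P1: O->4, E->1 (anticipating F, H). Choose O
SPE path: O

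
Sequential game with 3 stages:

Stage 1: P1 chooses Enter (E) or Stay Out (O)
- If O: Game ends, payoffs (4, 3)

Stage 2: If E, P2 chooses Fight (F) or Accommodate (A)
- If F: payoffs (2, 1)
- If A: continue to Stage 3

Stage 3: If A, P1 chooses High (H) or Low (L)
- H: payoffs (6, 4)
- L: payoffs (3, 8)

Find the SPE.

SPE: (E, A, H); Outcome (6, 4)

Work:
Stage 3: P1 chooses H (6 vs 3)
Stage 2: P2: F->1, A->4 (anticipating H). Choose A
Stage 1: P1: O->4, E->6 (anticipating A, H). Choose E
SPE path: E -> A -> H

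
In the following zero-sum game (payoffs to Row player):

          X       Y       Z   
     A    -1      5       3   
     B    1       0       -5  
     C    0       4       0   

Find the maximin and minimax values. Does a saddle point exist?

Maximin = 0, Minimax = 1, Saddle: False

Work:
Row minimums: [-1, -5, 0] → maximin = 0
Column maximums: [1, 5, 3] → minimax = 1
No saddle point (maximin ≠ minimax). Mixed strategy needed.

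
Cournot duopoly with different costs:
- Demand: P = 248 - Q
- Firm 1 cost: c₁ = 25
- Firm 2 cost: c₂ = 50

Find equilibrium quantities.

q₁* = 82.67, q₂* = 57.67

Work:
Reaction: q₁ = (248 - 25 - q₂)/2
Reaction: q₂ = (248 - 50 - q₁)/2
Solve simultaneously:
q₁* = (248 - 2×25 + 50)/3 = 82.67
q₂* = (248 - 2×50 + 25)/3 = 57.67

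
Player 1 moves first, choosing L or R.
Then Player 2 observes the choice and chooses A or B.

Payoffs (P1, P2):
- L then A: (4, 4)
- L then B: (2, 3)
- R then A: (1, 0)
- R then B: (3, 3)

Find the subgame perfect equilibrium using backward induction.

P1 plays L, P2 plays A after L and B after R; Payoff (4, 4)

Work:
Backward induction:
After L: P2 chooses A → P1 gets 4
After R: P2 chooses B → P1 gets 3
P1 chooses L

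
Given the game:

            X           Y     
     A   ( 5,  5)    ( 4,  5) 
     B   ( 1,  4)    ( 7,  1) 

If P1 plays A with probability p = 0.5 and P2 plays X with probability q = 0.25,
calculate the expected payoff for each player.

E[P1] = 4.875, E[P2] = 3.375

Work:
E[P1] = p·q·π₁(A,X) + p·(1-q)·π₁(A,Y) + (1-p)·q·π₁(B,X) + (1-p)·(1-q)·π₁(B,Y)
= 0.5·0.25·5 + 0.5·0.75·4 + 0.5·0.25·1 + 0.5·0.75·7
= 4.875

E[P2] = 3.375 (similar calculation)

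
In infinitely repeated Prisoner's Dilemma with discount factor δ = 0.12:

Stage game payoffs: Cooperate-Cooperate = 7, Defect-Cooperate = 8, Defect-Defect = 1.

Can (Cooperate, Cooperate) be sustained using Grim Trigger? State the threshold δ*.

δ* = 0.1429; since δ = 0.12 < 0.1429, cooperation cannot be sustained

Work:
For Grim Trigger:
Cooperate forever: 7/(1-δ)
Defect then punished: 8 + 1·δ/(1-δ)
Need: 7/(1-δ) ≥ 8 + 1·δ/(1-δ)
Solving: δ ≥ (T-R)/(T-P) = (8-7)/(8-1) = 0.1429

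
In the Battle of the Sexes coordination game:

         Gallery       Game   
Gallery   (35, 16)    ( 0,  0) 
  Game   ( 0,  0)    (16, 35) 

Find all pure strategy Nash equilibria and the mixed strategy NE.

Pure NE: (Gallery, Gallery) and (Game, Game); Mixed NE: p = 0.6863, q = 0.3137

Work:
Check pure NE:
(Gallery, Gallery): (35, 16) - no unilateral deviation beneficial
(Game, Game): (16, 35) - no unilateral deviation beneficial
Mixed NE: P1 plays Gallery with p = 0.6863, P2 plays Gallery with q = 0.3137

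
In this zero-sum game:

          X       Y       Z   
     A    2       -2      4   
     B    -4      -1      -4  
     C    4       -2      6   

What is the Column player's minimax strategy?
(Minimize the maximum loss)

Column should play Y, value = -1

Work:
Column player minimizes Row's maximum payoff:
Column X: max payoff to Row = 4
Column Y: max payoff to Row = -1
Column Z: max payoff to Row = 6
Minimum is -1, achieved by column Y.
Minimax strategy: Y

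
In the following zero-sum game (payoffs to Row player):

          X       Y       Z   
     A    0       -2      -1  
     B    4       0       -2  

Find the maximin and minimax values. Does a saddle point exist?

Maximin = -2, Minimax = -1, Saddle: False

Work:
Row minimums: [-2, -2] → maximin = -2
Column maximums: [4, 0, -1] → minimax = -1
No saddle point (maximin ≠ minimax). Mixed strategy needed.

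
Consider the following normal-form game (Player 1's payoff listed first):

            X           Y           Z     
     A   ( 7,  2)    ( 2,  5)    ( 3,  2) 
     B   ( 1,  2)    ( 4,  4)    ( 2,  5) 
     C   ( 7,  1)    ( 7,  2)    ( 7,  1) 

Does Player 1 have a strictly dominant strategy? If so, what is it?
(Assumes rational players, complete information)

No strictly dominant strategy exists for Player 1

Work:
A strategy strictly dominates another if it gives a strictly higher payoff against every opponent action. Compare each pair of P1's strategies column-by-column:
  A vs B: [7 vs 1, 2 vs 4, 3 vs 2] → A does not strictly dominate B (column Y: 2 ≤ 4)
  A vs C: [7 vs 7, 2 vs 7, 3 vs 7] → A does not strictly dominate C (column X: 7 ≤ 7)
  B vs A: [1 vs 7, 4 vs 2, 2 vs 3] → B does not strictly dominate A (column X: 1 ≤ 7)
  B vs C: [1 vs 7, 4 vs 7, 2 vs 7] → B does not strictly dominate C (column X: 1 ≤ 7)
  C vs A: [7 vs 7, 7 vs 2, 7 vs 3] → C does not strictly dominate A (column X: 7 ≤ 7)
  C vs B: [7 vs 1, 7 vs 4, 7 vs 2] → C strictly dominates B
No single strategy strictly dominates all others → no strictly dominant strategy.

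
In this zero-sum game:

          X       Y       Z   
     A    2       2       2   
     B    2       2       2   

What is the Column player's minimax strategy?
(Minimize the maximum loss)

Column should play X or Y or Z (all achieve the minimum), value = 2

Work:
Column player minimizes Row's maximum payoff:
Column X: max payoff to Row = 2
Column Y: max payoff to Row = 2
Column Z: max payoff to Row = 2
Minimum is 2, achieved by columns X, Y, Z (tied).
Each of X or Y or Z is a minimax strategy.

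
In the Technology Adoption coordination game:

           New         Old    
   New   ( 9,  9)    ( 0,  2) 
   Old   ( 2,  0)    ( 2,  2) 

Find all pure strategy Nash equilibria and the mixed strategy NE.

Pure NE: (New, New) and (Old, Old); Mixed NE: p = 0.2222, q = 0.2222

Work:
Check pure NE:
(New, New): (9, 9) - no unilateral deviation beneficial
(Old, Old): (2, 2) - no unilateral deviation beneficial
Mixed NE: P1 plays New with p = 0.2222, P2 plays New with q = 0.2222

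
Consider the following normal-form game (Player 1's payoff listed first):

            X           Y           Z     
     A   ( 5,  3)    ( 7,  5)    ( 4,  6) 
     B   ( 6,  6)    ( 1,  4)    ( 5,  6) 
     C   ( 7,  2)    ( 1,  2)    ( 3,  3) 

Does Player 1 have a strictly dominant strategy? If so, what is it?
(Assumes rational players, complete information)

No strictly dominant strategy exists for Player 1

Work:
A strategy strictly dominates another if it gives a strictly higher payoff against every opponent action. Compare each pair of P1's strategies column-by-column:
  A vs B: [5 vs 6, 7 vs 1, 4 vs 5] → A does not strictly dominate B (column X: 5 ≤ 6)
  A vs C: [5 vs 7, 7 vs 1, 4 vs 3] → A does not strictly dominate C (column X: 5 ≤ 7)
  B vs A: [6 vs 5, 1 vs 7, 5 vs 4] → B does not strictly dominate A (column Y: 1 ≤ 7)
  B vs C: [6 vs 7, 1 vs 1, 5 vs 3] → B does not strictly dominate C (column X: 6 ≤ 7)
  C vs A: [7 vs 5, 1 vs 7, 3 vs 4] → C does not strictly dominate A (column Y: 1 ≤ 7)
  C vs B: [7 vs 6, 1 vs 1, 3 vs 5] → C does not strictly dominate B (column Y: 1 ≤ 1)
No single strategy strictly dominates all others → no strictly dominant strategy.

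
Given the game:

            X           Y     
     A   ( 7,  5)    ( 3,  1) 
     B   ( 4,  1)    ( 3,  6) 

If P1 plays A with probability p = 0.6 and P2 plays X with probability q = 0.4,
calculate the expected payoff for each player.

E[P1] = 4.12, E[P2] = 3.16

Work:
E[P1] = p·q·π₁(A,X) + p·(1-q)·π₁(A,Y) + (1-p)·q·π₁(B,X) + (1-p)·(1-q)·π₁(B,Y)
= 0.6·0.4·7 + 0.6·0.6·3 + 0.4·0.4·4 + 0.4·0.6·3
= 4.12

E[P2] = 3.16 (similar calculation)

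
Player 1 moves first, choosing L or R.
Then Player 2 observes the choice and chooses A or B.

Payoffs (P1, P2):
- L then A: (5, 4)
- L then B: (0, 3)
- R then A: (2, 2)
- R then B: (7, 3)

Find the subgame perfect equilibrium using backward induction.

P1 plays R, P2 plays A after L and B after R; Payoff (7, 3)

Work:
Backward induction:
After L: P2 chooses A → P1 gets 5
After R: P2 chooses B → P1 gets 7
P1 chooses R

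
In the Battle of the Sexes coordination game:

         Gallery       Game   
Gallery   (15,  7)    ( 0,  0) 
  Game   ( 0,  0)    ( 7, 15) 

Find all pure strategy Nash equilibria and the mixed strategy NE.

Pure NE: (Gallery, Gallery) and (Game, Game); Mixed NE: p = 0.6818, q = 0.3182

Work:
Check pure NE:
(Gallery, Gallery): (15, 7) - no unilateral deviation beneficial
(Game, Game): (7, 15) - no unilateral deviation beneficial
Mixed NE: P1 plays Gallery with p = 0.6818, P2 plays Gallery with q = 0.3182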